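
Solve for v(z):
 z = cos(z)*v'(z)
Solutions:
 v(z) = C1 + Integral(z/cos(z), z)


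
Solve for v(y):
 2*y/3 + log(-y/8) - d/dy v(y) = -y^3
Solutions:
 v(y) = C1 + y^4/4 + y^2/3 + y*log(-y) + y*(-3*log(2) - 1)


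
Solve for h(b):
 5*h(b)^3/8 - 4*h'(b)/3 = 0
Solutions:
 h(b) = -4*sqrt(-1/(C1 + 15*b))
 h(b) = 4*sqrt(-1/(C1 + 15*b))


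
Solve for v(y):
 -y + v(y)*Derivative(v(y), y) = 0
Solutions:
 v(y) = -sqrt(C1 + y^2)
 v(y) = sqrt(C1 + y^2)


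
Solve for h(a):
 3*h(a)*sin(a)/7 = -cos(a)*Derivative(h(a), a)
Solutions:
 h(a) = C1*cos(a)^(3/7)


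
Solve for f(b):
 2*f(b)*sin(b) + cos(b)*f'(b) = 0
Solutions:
 f(b) = C1*cos(b)^2


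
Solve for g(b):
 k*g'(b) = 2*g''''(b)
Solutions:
 g(b) = C1 + C2*exp(2^(2/3)*b*k^(1/3)/2) + C3*exp(2^(2/3)*b*k^(1/3)*(-1 + sqrt(3)*I)/4) + C4*exp(-2^(2/3)*b*k^(1/3)*(1 + sqrt(3)*I)/4)


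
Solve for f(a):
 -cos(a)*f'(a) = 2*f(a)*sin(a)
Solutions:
 f(a) = C1*cos(a)^2


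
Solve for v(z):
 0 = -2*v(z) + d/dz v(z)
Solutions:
 v(z) = C1*exp(2*z)


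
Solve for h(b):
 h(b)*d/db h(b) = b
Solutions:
 h(b) = -sqrt(C1 + b^2)
 h(b) = sqrt(C1 + b^2)


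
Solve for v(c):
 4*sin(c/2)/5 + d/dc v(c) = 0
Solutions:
 v(c) = C1 + 8*cos(c/2)/5


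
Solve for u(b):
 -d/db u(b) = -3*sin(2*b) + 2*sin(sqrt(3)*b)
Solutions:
 u(b) = C1 - 3*cos(2*b)/2 + 2*sqrt(3)*cos(sqrt(3)*b)/3


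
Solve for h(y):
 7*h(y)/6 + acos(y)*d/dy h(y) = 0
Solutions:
 h(y) = C1*exp(-7*Integral(1/acos(y), y)/6)


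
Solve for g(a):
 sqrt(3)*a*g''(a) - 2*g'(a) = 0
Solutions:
 g(a) = C1 + C2*a^(1 + 2*sqrt(3)/3)


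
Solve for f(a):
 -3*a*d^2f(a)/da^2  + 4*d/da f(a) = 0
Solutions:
 f(a) = C1 + C2*a^(7/3)


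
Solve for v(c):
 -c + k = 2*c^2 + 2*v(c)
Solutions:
 v(c) = -c^2 - c/2 + k/2


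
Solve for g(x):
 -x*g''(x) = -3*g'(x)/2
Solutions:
 g(x) = C1 + C2*x^(5/2)


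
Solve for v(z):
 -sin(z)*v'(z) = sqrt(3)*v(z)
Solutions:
 v(z) = C1*(cos(z) + 1)^(sqrt(3)/2)/(cos(z) - 1)^(sqrt(3)/2)


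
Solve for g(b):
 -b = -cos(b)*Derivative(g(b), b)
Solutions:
 g(b) = C1 + Integral(b/cos(b), b)


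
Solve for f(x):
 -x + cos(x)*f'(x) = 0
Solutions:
 f(x) = C1 + Integral(x/cos(x), x)


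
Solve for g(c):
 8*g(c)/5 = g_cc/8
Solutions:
 g(c) = C1*exp(-8*sqrt(5)*c/5) + C2*exp(8*sqrt(5)*c/5)


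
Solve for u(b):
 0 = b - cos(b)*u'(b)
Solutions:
 u(b) = C1 + Integral(b/cos(b), b)


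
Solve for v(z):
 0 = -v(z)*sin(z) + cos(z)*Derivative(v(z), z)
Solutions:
 v(z) = C1/cos(z)


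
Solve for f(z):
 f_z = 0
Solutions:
 f(z) = C1


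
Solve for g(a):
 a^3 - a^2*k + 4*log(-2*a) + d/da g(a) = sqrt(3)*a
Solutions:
 g(a) = C1 - a^4/4 + a^3*k/3 + sqrt(3)*a^2/2 - 4*a*log(-a) + 4*a*(1 - log(2))


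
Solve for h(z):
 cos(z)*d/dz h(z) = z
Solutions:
 h(z) = C1 + Integral(z/cos(z), z)


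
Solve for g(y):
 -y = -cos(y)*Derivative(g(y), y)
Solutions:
 g(y) = C1 + Integral(y/cos(y), y)


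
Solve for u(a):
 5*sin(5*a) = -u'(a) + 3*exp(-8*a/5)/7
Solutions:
 u(a) = C1 + cos(5*a) - 15*exp(-8*a/5)/56


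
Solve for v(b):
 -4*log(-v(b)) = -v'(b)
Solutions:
 -li(-v(b)) = C1 + 4*b


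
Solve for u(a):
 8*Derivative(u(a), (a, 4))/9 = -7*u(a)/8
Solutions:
 u(a) = (C1*sin(sqrt(3)*7^(1/4)*a/4) + C2*cos(sqrt(3)*7^(1/4)*a/4))*exp(-sqrt(3)*7^(1/4)*a/4) + (C3*sin(sqrt(3)*7^(1/4)*a/4) + C4*cos(sqrt(3)*7^(1/4)*a/4))*exp(sqrt(3)*7^(1/4)*a/4)


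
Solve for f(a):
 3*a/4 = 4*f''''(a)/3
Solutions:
 f(a) = C1 + C2*a + C3*a^2 + C4*a^3 + 3*a^5/640


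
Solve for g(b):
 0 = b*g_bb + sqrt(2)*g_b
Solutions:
 g(b) = C1 + C2*b^(1 - sqrt(2))


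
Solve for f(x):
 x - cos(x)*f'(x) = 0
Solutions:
 f(x) = C1 + Integral(x/cos(x), x)


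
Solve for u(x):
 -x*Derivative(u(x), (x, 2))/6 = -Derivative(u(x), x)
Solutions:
 u(x) = C1 + C2*x^7


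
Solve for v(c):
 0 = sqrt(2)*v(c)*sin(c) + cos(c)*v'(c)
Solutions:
 v(c) = C1*cos(c)^(sqrt(2))


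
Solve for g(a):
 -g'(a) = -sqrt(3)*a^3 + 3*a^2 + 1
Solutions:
 g(a) = C1 + sqrt(3)*a^4/4 - a^3 - a


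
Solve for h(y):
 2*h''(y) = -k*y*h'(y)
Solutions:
 h(y) = Piecewise((-sqrt(pi)*C1*erf(sqrt(k)*y/2)/sqrt(k) - C2, (k > 0) | (k < 0)), (-C1*y - C2, True))


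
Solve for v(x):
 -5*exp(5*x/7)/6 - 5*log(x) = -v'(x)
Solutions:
 v(x) = C1 + 5*x*log(x) - 5*x + 7*exp(5*x/7)/6


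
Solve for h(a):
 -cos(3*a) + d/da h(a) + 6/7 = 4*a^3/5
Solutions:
 h(a) = C1 + a^4/5 - 6*a/7 + sin(3*a)/3


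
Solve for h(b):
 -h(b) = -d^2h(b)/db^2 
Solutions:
 h(b) = C1*exp(-b) + C2*exp(b)


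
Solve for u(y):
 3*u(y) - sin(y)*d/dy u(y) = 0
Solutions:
 u(y) = C1*(cos(y) - 1)^(3/2)/(cos(y) + 1)^(3/2)


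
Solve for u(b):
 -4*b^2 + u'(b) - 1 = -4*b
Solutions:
 u(b) = C1 + 4*b^3/3 - 2*b^2 + b


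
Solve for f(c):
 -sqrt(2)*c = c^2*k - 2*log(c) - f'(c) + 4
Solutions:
 f(c) = C1 + c^3*k/3 + sqrt(2)*c^2/2 - 2*c*log(c) + 6*c


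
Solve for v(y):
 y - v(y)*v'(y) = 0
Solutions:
 v(y) = -sqrt(C1 + y^2)
 v(y) = sqrt(C1 + y^2)


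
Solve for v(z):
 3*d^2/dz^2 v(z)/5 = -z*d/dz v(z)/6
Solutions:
 v(z) = C1 + C2*erf(sqrt(5)*z/6)


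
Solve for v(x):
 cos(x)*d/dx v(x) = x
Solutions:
 v(x) = C1 + Integral(x/cos(x), x)


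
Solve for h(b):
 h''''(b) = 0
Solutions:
 h(b) = C1 + C2*b + C3*b^2 + C4*b^3


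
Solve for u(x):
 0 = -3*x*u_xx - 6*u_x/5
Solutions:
 u(x) = C1 + C2*x^(3/5)


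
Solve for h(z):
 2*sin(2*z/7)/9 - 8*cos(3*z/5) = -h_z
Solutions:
 h(z) = C1 + 40*sin(3*z/5)/3 + 7*cos(2*z/7)/9


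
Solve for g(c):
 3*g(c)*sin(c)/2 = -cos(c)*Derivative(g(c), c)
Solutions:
 g(c) = C1*cos(c)^(3/2)


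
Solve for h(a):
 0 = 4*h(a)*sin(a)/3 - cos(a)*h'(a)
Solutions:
 h(a) = C1/cos(a)^(4/3)


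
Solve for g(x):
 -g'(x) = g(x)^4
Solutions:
 g(x) = (-3^(2/3) - 3*3^(1/6)*I)*(1/(C1 + x))^(1/3)/6
 g(x) = (-3^(2/3) + 3*3^(1/6)*I)*(1/(C1 + x))^(1/3)/6
 g(x) = (1/(C1 + 3*x))^(1/3)


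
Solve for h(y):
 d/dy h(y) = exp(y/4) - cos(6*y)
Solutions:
 h(y) = C1 + 4*exp(y/4) - sin(6*y)/6


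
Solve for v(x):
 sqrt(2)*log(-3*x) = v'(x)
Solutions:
 v(x) = C1 + sqrt(2)*x*log(-x) + sqrt(2)*x*(-1 + log(3))


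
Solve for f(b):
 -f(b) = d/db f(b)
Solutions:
 f(b) = C1*exp(-b)


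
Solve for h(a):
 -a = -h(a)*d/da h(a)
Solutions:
 h(a) = -sqrt(C1 + a^2)
 h(a) = sqrt(C1 + a^2)


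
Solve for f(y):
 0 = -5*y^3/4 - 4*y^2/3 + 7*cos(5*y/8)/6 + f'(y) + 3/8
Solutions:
 f(y) = C1 + 5*y^4/16 + 4*y^3/9 - 3*y/8 - 28*sin(5*y/8)/15


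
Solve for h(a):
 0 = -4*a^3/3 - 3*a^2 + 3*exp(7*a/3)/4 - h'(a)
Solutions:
 h(a) = C1 - a^4/3 - a^3 + 9*exp(7*a/3)/28


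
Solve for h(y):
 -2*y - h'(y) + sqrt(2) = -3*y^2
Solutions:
 h(y) = C1 + y^3 - y^2 + sqrt(2)*y


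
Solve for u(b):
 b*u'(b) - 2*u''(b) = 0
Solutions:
 u(b) = C1 + C2*erfi(b/2)


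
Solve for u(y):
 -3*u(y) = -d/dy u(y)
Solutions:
 u(y) = C1*exp(3*y)


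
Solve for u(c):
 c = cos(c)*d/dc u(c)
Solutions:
 u(c) = C1 + Integral(c/cos(c), c)


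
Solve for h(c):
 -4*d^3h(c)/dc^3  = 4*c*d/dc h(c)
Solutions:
 h(c) = C1 + Integral(C2*airyai(-c) + C3*airybi(-c), c)


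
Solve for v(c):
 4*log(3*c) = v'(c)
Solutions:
 v(c) = C1 + 4*c*log(c) - 4*c + c*log(81)


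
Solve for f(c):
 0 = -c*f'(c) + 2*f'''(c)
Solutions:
 f(c) = C1 + Integral(C2*airyai(2^(2/3)*c/2) + C3*airybi(2^(2/3)*c/2), c)


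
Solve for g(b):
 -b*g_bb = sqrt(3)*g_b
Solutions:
 g(b) = C1 + C2*b^(1 - sqrt(3))


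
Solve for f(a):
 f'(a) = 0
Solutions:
 f(a) = C1


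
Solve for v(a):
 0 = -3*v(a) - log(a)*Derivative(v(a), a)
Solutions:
 v(a) = C1*exp(-3*li(a))


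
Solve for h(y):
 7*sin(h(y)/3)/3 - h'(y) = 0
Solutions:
 -7*y/3 + 3*log(cos(h(y)/3) - 1)/2 - 3*log(cos(h(y)/3) + 1)/2 = C1


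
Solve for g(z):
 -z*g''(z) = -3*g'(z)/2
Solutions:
 g(z) = C1 + C2*z^(5/2)


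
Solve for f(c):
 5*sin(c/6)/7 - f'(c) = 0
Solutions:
 f(c) = C1 - 30*cos(c/6)/7


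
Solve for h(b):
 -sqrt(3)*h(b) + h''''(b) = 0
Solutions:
 h(b) = C1*exp(-3^(1/8)*b) + C2*exp(3^(1/8)*b) + C3*sin(3^(1/8)*b) + C4*cos(3^(1/8)*b)


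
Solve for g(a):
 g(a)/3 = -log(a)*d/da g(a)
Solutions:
 g(a) = C1*exp(-li(a)/3)


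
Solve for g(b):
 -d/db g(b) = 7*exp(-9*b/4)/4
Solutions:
 g(b) = C1 + 7*exp(-9*b/4)/9


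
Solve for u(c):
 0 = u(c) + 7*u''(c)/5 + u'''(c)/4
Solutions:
 u(c) = C1*exp(c*(-56 + 392*2^(2/3)/(15*sqrt(379905) + 14351)^(1/3) + 2^(1/3)*(15*sqrt(379905) + 14351)^(1/3))/30)*sin(2^(1/3)*sqrt(3)*c*(-(15*sqrt(379905) + 14351)^(1/3) + 392*2^(1/3)/(15*sqrt(379905) + 14351)^(1/3))/30) + C2*exp(c*(-56 + 392*2^(2/3)/(15*sqrt(379905) + 14351)^(1/3) + 2^(1/3)*(15*sqrt(379905) + 14351)^(1/3))/30)*cos(2^(1/3)*sqrt(3)*c*(-(15*sqrt(379905) + 14351)^(1/3) + 392*2^(1/3)/(15*sqrt(379905) + 14351)^(1/3))/30) + C3*exp(-c*(392*2^(2/3)/(15*sqrt(379905) + 14351)^(1/3) + 28 + 2^(1/3)*(15*sqrt(379905) + 14351)^(1/3))/15)


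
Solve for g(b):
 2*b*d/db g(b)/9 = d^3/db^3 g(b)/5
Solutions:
 g(b) = C1 + Integral(C2*airyai(30^(1/3)*b/3) + C3*airybi(30^(1/3)*b/3), b)


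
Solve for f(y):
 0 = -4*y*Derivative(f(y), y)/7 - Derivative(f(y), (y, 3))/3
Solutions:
 f(y) = C1 + Integral(C2*airyai(-12^(1/3)*7^(2/3)*y/7) + C3*airybi(-12^(1/3)*7^(2/3)*y/7), y)


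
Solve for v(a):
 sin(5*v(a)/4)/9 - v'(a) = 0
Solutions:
 -a/9 + 2*log(cos(5*v(a)/4) - 1)/5 - 2*log(cos(5*v(a)/4) + 1)/5 = C1


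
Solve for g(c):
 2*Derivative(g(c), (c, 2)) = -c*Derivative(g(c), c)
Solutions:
 g(c) = C1 + C2*erf(c/2)


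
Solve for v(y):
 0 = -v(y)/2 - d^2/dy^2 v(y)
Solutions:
 v(y) = C1*sin(sqrt(2)*y/2) + C2*cos(sqrt(2)*y/2)


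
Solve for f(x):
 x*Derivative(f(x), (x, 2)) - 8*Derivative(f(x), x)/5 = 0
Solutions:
 f(x) = C1 + C2*x^(13/5)


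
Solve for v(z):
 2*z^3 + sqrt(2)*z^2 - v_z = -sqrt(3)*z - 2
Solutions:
 v(z) = C1 + z^4/2 + sqrt(2)*z^3/3 + sqrt(3)*z^2/2 + 2*z


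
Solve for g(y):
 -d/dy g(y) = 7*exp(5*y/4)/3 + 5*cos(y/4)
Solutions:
 g(y) = C1 - 28*exp(5*y/4)/15 - 20*sin(y/4)


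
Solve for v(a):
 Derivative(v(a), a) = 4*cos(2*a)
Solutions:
 v(a) = C1 + 2*sin(2*a)


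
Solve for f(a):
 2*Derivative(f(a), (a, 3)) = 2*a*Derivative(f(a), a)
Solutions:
 f(a) = C1 + Integral(C2*airyai(a) + C3*airybi(a), a)


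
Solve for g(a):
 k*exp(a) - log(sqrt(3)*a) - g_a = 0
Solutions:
 g(a) = C1 - a*log(a) + a*(1 - log(3)/2) + k*exp(a)


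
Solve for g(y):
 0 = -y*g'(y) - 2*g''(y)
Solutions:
 g(y) = C1 + C2*erf(y/2)


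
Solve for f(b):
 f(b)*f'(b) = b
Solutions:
 f(b) = -sqrt(C1 + b^2)
 f(b) = sqrt(C1 + b^2)


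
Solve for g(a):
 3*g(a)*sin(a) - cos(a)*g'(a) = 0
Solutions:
 g(a) = C1/cos(a)^3


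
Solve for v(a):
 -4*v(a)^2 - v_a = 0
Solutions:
 v(a) = 1/(C1 + 4*a)


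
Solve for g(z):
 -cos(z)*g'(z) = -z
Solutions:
 g(z) = C1 + Integral(z/cos(z), z)


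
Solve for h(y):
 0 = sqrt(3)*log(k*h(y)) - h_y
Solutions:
 li(k*h(y))/k = C1 + sqrt(3)*y


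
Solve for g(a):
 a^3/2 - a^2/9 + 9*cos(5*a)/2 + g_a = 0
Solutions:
 g(a) = C1 - a^4/8 + a^3/27 - 9*sin(5*a)/10


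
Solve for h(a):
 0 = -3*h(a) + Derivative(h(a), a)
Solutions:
 h(a) = C1*exp(3*a)


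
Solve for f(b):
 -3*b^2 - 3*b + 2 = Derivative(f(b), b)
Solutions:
 f(b) = C1 - b^3 - 3*b^2/2 + 2*b


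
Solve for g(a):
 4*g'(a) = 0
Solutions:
 g(a) = C1


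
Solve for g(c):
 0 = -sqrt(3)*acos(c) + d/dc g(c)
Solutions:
 g(c) = C1 + sqrt(3)*(c*acos(c) - sqrt(1 - c^2))


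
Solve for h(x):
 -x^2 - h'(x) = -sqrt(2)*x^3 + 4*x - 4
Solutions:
 h(x) = C1 + sqrt(2)*x^4/4 - x^3/3 - 2*x^2 + 4*x


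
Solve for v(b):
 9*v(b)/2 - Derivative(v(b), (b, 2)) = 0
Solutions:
 v(b) = C1*exp(-3*sqrt(2)*b/2) + C2*exp(3*sqrt(2)*b/2)


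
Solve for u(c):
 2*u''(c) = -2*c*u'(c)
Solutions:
 u(c) = C1 + C2*erf(sqrt(2)*c/2)


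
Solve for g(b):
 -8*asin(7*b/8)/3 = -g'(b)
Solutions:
 g(b) = C1 + 8*b*asin(7*b/8)/3 + 8*sqrt(64 - 49*b^2)/21


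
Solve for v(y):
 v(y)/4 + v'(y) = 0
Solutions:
 v(y) = C1*exp(-y/4)


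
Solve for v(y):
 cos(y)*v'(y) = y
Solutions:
 v(y) = C1 + Integral(y/cos(y), y)


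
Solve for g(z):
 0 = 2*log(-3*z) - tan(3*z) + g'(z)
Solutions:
 g(z) = C1 - 2*z*log(-z) - 2*z*log(3) + 2*z - log(cos(3*z))/3


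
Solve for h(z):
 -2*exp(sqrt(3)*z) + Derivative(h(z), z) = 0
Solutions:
 h(z) = C1 + 2*sqrt(3)*exp(sqrt(3)*z)/3


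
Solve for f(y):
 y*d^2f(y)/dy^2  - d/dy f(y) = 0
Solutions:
 f(y) = C1 + C2*y^2


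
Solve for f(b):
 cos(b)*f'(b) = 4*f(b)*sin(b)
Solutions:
 f(b) = C1/cos(b)^4


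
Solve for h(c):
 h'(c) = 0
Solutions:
 h(c) = C1


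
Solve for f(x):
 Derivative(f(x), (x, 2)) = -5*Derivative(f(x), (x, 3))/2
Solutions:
 f(x) = C1 + C2*x + C3*exp(-2*x/5)


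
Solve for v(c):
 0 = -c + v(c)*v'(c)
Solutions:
 v(c) = -sqrt(C1 + c^2)
 v(c) = sqrt(C1 + c^2)


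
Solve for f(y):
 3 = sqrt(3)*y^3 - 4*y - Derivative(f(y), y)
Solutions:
 f(y) = C1 + sqrt(3)*y^4/4 - 2*y^2 - 3*y


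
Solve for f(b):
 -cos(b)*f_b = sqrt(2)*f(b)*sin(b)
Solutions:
 f(b) = C1*cos(b)^(sqrt(2))


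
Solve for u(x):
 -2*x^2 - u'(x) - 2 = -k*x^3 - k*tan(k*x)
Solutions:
 u(x) = C1 + k*x^4/4 + k*Piecewise((-log(cos(k*x))/k, Ne(k, 0)), (0, True)) - 2*x^3/3 - 2*x


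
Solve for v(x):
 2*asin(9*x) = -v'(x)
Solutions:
 v(x) = C1 - 2*x*asin(9*x) - 2*sqrt(1 - 81*x^2)/9


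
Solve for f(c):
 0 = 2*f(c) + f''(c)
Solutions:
 f(c) = C1*sin(sqrt(2)*c) + C2*cos(sqrt(2)*c)


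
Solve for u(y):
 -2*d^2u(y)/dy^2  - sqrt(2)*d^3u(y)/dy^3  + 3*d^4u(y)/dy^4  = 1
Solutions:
 u(y) = C1 + C2*y + C3*exp(y*(sqrt(2) + sqrt(26))/6) + C4*exp(y*(-sqrt(26) + sqrt(2))/6) - y^2/4


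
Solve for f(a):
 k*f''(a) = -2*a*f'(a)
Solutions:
 f(a) = C1 + C2*sqrt(k)*erf(a*sqrt(1/k))


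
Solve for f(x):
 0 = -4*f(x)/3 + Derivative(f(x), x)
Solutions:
 f(x) = C1*exp(4*x/3)


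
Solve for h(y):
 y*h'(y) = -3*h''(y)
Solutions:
 h(y) = C1 + C2*erf(sqrt(6)*y/6)


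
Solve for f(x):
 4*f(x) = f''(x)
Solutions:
 f(x) = C1*exp(-2*x) + C2*exp(2*x)


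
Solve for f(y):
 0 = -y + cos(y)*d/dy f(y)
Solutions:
 f(y) = C1 + Integral(y/cos(y), y)


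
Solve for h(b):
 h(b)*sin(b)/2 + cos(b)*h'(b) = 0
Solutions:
 h(b) = C1*sqrt(cos(b))


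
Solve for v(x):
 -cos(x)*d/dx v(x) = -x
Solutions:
 v(x) = C1 + Integral(x/cos(x), x)


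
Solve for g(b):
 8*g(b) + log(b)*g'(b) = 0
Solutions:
 g(b) = C1*exp(-8*li(b))


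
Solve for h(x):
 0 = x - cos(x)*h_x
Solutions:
 h(x) = C1 + Integral(x/cos(x), x)


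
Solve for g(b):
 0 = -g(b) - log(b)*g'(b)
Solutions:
 g(b) = C1*exp(-li(b))


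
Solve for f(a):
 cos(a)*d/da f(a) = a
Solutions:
 f(a) = C1 + Integral(a/cos(a), a)


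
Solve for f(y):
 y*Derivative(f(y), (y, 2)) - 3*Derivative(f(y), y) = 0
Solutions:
 f(y) = C1 + C2*y^4


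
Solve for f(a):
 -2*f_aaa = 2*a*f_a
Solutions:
 f(a) = C1 + Integral(C2*airyai(-a) + C3*airybi(-a), a)


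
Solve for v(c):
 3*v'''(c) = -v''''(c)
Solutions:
 v(c) = C1 + C2*c + C3*c^2 + C4*exp(-3*c)


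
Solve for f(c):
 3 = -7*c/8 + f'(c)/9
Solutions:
 f(c) = C1 + 63*c^2/16 + 27*c


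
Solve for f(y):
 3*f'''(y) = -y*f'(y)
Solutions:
 f(y) = C1 + Integral(C2*airyai(-3^(2/3)*y/3) + C3*airybi(-3^(2/3)*y/3), y)


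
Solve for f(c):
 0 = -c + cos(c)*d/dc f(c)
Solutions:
 f(c) = C1 + Integral(c/cos(c), c)


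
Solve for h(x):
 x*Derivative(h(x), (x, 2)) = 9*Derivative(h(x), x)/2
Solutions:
 h(x) = C1 + C2*x^(11/2)


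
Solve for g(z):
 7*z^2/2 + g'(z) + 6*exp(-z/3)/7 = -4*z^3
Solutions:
 g(z) = C1 - z^4 - 7*z^3/6 + 18*exp(-z/3)/7


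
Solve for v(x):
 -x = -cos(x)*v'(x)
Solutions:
 v(x) = C1 + Integral(x/cos(x), x)


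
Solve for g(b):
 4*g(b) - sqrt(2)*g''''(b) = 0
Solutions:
 g(b) = C1*exp(-2^(3/8)*b) + C2*exp(2^(3/8)*b) + C3*sin(2^(3/8)*b) + C4*cos(2^(3/8)*b)


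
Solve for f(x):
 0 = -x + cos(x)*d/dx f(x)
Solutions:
 f(x) = C1 + Integral(x/cos(x), x)


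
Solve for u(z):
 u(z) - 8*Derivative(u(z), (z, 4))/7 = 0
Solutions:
 u(z) = C1*exp(-14^(1/4)*z/2) + C2*exp(14^(1/4)*z/2) + C3*sin(14^(1/4)*z/2) + C4*cos(14^(1/4)*z/2)


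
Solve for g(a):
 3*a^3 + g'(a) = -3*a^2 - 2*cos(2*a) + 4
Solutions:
 g(a) = C1 - 3*a^4/4 - a^3 + 4*a - sin(2*a)


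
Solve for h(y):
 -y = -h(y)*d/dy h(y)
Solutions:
 h(y) = -sqrt(C1 + y^2)
 h(y) = sqrt(C1 + y^2)


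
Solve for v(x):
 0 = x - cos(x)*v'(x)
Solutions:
 v(x) = C1 + Integral(x/cos(x), x)


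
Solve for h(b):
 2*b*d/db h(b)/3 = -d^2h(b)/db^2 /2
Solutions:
 h(b) = C1 + C2*erf(sqrt(6)*b/3)


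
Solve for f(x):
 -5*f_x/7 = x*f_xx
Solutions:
 f(x) = C1 + C2*x^(2/7)


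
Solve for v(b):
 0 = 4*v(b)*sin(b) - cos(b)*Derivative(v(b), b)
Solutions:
 v(b) = C1/cos(b)^4


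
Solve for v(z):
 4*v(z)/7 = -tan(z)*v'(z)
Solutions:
 v(z) = C1/sin(z)^(4/7)


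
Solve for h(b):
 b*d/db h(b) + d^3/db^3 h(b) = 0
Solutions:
 h(b) = C1 + Integral(C2*airyai(-b) + C3*airybi(-b), b)


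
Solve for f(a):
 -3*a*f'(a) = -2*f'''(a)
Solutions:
 f(a) = C1 + Integral(C2*airyai(2^(2/3)*3^(1/3)*a/2) + C3*airybi(2^(2/3)*3^(1/3)*a/2), a)


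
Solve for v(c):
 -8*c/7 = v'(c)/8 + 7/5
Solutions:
 v(c) = C1 - 32*c^2/7 - 56*c/5


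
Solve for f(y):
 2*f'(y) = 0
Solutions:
 f(y) = C1


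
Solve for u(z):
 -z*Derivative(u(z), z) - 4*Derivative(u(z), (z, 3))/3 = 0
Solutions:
 u(z) = C1 + Integral(C2*airyai(-6^(1/3)*z/2) + C3*airybi(-6^(1/3)*z/2), z)


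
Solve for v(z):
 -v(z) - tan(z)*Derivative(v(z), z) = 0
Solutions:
 v(z) = C1/sin(z)


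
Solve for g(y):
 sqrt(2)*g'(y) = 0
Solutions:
 g(y) = C1


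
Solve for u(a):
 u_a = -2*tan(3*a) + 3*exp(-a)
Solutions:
 u(a) = C1 - log(tan(3*a)^2 + 1)/3 - 3*exp(-a)


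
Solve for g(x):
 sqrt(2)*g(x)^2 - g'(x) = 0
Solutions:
 g(x) = -1/(C1 + sqrt(2)*x)


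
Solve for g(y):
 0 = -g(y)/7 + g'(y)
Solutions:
 g(y) = C1*exp(y/7)


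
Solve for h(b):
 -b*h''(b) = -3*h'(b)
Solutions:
 h(b) = C1 + C2*b^4


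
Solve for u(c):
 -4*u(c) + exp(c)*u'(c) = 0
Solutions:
 u(c) = C1*exp(-4*exp(-c))


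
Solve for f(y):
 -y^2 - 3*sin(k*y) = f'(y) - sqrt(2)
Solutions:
 f(y) = C1 - y^3/3 + sqrt(2)*y + 3*cos(k*y)/k


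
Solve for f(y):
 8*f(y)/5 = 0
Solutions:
 f(y) = 0


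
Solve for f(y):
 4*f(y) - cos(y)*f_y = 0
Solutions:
 f(y) = C1*(sin(y)^2 + 2*sin(y) + 1)/(sin(y)^2 - 2*sin(y) + 1)


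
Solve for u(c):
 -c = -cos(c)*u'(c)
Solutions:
 u(c) = C1 + Integral(c/cos(c), c)


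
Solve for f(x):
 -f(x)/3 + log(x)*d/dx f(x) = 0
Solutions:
 f(x) = C1*exp(li(x)/3)


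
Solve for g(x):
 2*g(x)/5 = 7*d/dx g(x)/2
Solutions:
 g(x) = C1*exp(4*x/35)


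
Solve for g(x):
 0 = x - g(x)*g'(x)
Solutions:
 g(x) = -sqrt(C1 + x^2)
 g(x) = sqrt(C1 + x^2)


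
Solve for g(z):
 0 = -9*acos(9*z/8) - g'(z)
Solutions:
 g(z) = C1 - 9*z*acos(9*z/8) + sqrt(64 - 81*z^2)


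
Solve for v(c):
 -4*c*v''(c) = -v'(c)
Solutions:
 v(c) = C1 + C2*c^(5/4)


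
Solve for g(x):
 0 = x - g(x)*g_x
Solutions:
 g(x) = -sqrt(C1 + x^2)
 g(x) = sqrt(C1 + x^2)


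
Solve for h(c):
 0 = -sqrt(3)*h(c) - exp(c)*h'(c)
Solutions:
 h(c) = C1*exp(sqrt(3)*exp(-c))


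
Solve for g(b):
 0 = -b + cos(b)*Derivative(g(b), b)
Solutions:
 g(b) = C1 + Integral(b/cos(b), b)


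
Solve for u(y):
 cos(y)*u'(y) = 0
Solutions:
 u(y) = C1


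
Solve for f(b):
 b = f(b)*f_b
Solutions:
 f(b) = -sqrt(C1 + b^2)
 f(b) = sqrt(C1 + b^2)


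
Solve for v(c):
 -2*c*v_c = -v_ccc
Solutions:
 v(c) = C1 + Integral(C2*airyai(2^(1/3)*c) + C3*airybi(2^(1/3)*c), c)


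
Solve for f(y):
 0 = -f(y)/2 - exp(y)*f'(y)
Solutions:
 f(y) = C1*exp(exp(-y)/2)


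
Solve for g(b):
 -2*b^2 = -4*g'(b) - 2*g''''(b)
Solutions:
 g(b) = C1 + C4*exp(-2^(1/3)*b) + b^3/6 + (C2*sin(2^(1/3)*sqrt(3)*b/2) + C3*cos(2^(1/3)*sqrt(3)*b/2))*exp(2^(1/3)*b/2)


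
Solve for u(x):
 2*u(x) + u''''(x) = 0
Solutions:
 u(x) = (C1*sin(2^(3/4)*x/2) + C2*cos(2^(3/4)*x/2))*exp(-2^(3/4)*x/2) + (C3*sin(2^(3/4)*x/2) + C4*cos(2^(3/4)*x/2))*exp(2^(3/4)*x/2)


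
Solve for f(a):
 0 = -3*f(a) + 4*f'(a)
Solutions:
 f(a) = C1*exp(3*a/4)


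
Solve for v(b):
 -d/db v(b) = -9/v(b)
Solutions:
 v(b) = -sqrt(C1 + 18*b)
 v(b) = sqrt(C1 + 18*b)


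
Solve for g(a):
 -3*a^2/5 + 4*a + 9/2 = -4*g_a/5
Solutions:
 g(a) = C1 + a^3/4 - 5*a^2/2 - 45*a/8


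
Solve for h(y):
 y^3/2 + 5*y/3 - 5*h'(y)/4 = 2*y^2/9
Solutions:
 h(y) = C1 + y^4/10 - 8*y^3/135 + 2*y^2/3


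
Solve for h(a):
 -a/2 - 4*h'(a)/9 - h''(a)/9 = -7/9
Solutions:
 h(a) = C1 + C2*exp(-4*a) - 9*a^2/16 + 65*a/32


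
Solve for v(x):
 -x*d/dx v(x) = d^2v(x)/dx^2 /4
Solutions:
 v(x) = C1 + C2*erf(sqrt(2)*x)


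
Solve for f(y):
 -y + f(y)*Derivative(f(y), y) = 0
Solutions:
 f(y) = -sqrt(C1 + y^2)
 f(y) = sqrt(C1 + y^2)


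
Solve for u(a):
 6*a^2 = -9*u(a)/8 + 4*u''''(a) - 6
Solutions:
 u(a) = C1*exp(-2^(3/4)*sqrt(3)*a/4) + C2*exp(2^(3/4)*sqrt(3)*a/4) + C3*sin(2^(3/4)*sqrt(3)*a/4) + C4*cos(2^(3/4)*sqrt(3)*a/4) - 16*a^2/3 - 16/3


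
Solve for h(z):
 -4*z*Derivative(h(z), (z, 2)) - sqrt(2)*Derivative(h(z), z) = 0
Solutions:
 h(z) = C1 + C2*z^(1 - sqrt(2)/4)


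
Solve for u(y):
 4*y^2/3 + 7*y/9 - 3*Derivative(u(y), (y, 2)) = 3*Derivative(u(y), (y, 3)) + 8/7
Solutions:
 u(y) = C1 + C2*y + C3*exp(-y) + y^4/27 - 17*y^3/162 + 47*y^2/378


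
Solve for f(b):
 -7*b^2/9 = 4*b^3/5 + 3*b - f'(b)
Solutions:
 f(b) = C1 + b^4/5 + 7*b^3/27 + 3*b^2/2


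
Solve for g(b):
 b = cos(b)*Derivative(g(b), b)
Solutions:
 g(b) = C1 + Integral(b/cos(b), b)


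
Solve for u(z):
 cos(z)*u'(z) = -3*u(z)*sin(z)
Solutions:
 u(z) = C1*cos(z)^3


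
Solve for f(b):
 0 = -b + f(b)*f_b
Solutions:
 f(b) = -sqrt(C1 + b^2)
 f(b) = sqrt(C1 + b^2)


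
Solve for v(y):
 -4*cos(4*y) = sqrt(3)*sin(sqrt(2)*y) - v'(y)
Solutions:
 v(y) = C1 + sin(4*y) - sqrt(6)*cos(sqrt(2)*y)/2


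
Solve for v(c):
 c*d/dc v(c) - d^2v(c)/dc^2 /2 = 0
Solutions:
 v(c) = C1 + C2*erfi(c)


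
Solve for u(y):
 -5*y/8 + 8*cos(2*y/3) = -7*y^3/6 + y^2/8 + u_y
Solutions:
 u(y) = C1 + 7*y^4/24 - y^3/24 - 5*y^2/16 + 12*sin(2*y/3)


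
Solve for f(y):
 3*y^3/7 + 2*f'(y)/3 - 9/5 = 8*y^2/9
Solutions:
 f(y) = C1 - 9*y^4/56 + 4*y^3/9 + 27*y/10


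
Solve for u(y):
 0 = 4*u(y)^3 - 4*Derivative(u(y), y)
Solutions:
 u(y) = -sqrt(2)*sqrt(-1/(C1 + y))/2
 u(y) = sqrt(2)*sqrt(-1/(C1 + y))/2


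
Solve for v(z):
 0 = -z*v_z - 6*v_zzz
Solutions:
 v(z) = C1 + Integral(C2*airyai(-6^(2/3)*z/6) + C3*airybi(-6^(2/3)*z/6), z)


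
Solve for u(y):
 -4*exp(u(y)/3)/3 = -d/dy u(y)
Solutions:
 u(y) = 3*log(-1/(C1 + 4*y)) + 6*log(3)


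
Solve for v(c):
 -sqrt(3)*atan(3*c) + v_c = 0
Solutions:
 v(c) = C1 + sqrt(3)*(c*atan(3*c) - log(9*c^2 + 1)/6)


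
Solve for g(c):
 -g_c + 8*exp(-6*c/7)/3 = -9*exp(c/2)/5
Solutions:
 g(c) = C1 + 18*exp(c/2)/5 - 28*exp(-6*c/7)/9


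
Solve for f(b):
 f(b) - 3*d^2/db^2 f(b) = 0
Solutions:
 f(b) = C1*exp(-sqrt(3)*b/3) + C2*exp(sqrt(3)*b/3)


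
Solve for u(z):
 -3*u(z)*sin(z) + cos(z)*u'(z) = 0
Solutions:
 u(z) = C1/cos(z)^3


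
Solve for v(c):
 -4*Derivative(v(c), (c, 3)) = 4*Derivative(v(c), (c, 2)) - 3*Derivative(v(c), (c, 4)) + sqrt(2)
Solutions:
 v(c) = C1 + C2*c + C3*exp(-2*c/3) + C4*exp(2*c) - sqrt(2)*c^2/8


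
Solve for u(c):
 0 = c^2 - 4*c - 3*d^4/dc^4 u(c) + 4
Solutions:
 u(c) = C1 + C2*c + C3*c^2 + C4*c^3 + c^6/1080 - c^5/90 + c^4/18


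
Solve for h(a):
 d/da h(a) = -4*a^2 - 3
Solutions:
 h(a) = C1 - 4*a^3/3 - 3*a


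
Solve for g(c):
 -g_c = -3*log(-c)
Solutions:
 g(c) = C1 + 3*c*log(-c) - 3*c


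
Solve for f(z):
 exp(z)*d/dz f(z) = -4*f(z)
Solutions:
 f(z) = C1*exp(4*exp(-z))


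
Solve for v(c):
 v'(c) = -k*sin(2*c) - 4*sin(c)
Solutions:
 v(c) = C1 - k*sin(c)^2 + 4*cos(c)


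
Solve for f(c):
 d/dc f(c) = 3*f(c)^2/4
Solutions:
 f(c) = -4/(C1 + 3*c)


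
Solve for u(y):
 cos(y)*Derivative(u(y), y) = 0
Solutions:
 u(y) = C1


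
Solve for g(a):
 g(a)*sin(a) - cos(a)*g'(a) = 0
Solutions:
 g(a) = C1/cos(a)


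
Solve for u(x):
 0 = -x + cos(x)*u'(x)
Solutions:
 u(x) = C1 + Integral(x/cos(x), x)


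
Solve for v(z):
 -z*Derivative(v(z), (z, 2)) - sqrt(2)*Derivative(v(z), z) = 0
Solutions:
 v(z) = C1 + C2*z^(1 - sqrt(2))


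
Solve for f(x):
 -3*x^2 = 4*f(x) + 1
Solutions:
 f(x) = -3*x^2/4 - 1/4


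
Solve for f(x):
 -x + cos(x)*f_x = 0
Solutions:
 f(x) = C1 + Integral(x/cos(x), x)


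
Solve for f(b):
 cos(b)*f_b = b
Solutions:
 f(b) = C1 + Integral(b/cos(b), b)


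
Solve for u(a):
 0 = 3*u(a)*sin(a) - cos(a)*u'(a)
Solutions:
 u(a) = C1/cos(a)^3


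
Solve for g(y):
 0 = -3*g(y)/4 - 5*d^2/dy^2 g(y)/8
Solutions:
 g(y) = C1*sin(sqrt(30)*y/5) + C2*cos(sqrt(30)*y/5)


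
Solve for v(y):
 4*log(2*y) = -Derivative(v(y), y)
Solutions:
 v(y) = C1 - 4*y*log(y) - y*log(16) + 4*y


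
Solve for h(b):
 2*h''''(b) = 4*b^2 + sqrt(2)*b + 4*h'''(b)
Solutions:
 h(b) = C1 + C2*b + C3*b^2 + C4*exp(2*b) - b^5/60 + b^4*(-4 - sqrt(2))/96 + b^3*(-4 - sqrt(2))/48


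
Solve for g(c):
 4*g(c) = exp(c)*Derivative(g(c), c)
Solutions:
 g(c) = C1*exp(-4*exp(-c))


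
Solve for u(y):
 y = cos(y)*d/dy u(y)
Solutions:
 u(y) = C1 + Integral(y/cos(y), y)


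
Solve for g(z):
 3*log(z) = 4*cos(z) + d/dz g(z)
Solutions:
 g(z) = C1 + 3*z*log(z) - 3*z - 4*sin(z)


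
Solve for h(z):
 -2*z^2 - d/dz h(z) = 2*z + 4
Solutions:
 h(z) = C1 - 2*z^3/3 - z^2 - 4*z


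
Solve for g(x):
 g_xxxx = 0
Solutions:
 g(x) = C1 + C2*x + C3*x^2 + C4*x^3


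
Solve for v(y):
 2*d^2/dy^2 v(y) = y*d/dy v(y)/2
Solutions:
 v(y) = C1 + C2*erfi(sqrt(2)*y/4)


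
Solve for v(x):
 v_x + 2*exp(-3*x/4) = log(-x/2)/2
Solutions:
 v(x) = C1 + x*log(-x)/2 + x*(-1 - log(2))/2 + 8*exp(-3*x/4)/3


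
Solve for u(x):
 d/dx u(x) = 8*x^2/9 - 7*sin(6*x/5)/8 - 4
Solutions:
 u(x) = C1 + 8*x^3/27 - 4*x + 35*cos(6*x/5)/48


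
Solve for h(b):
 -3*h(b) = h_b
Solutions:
 h(b) = C1*exp(-3*b)


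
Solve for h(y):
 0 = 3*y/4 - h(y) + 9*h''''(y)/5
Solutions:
 h(y) = C1*exp(-sqrt(3)*5^(1/4)*y/3) + C2*exp(sqrt(3)*5^(1/4)*y/3) + C3*sin(sqrt(3)*5^(1/4)*y/3) + C4*cos(sqrt(3)*5^(1/4)*y/3) + 3*y/4


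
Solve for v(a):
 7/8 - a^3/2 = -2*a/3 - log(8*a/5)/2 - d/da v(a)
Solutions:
 v(a) = C1 + a^4/8 - a^2/3 - a*log(a)/2 - 3*a*log(2)/2 - 3*a/8 + a*log(5)/2


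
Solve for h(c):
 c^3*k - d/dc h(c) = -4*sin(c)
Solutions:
 h(c) = C1 + c^4*k/4 - 4*cos(c)


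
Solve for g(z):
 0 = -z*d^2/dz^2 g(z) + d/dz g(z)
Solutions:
 g(z) = C1 + C2*z^2


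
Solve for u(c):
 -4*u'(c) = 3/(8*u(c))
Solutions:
 u(c) = -sqrt(C1 - 3*c)/4
 u(c) = sqrt(C1 - 3*c)/4


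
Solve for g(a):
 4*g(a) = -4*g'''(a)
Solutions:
 g(a) = C3*exp(-a) + (C1*sin(sqrt(3)*a/2) + C2*cos(sqrt(3)*a/2))*exp(a/2)


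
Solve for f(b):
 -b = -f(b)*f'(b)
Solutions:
 f(b) = -sqrt(C1 + b^2)
 f(b) = sqrt(C1 + b^2)


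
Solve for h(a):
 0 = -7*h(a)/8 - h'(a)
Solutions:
 h(a) = C1*exp(-7*a/8)


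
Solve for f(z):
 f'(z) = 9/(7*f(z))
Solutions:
 f(z) = -sqrt(C1 + 126*z)/7
 f(z) = sqrt(C1 + 126*z)/7


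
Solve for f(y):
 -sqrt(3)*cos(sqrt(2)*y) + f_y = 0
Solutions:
 f(y) = C1 + sqrt(6)*sin(sqrt(2)*y)/2


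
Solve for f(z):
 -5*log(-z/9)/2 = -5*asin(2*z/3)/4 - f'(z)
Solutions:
 f(z) = C1 + 5*z*log(-z)/2 - 5*z*asin(2*z/3)/4 - 5*z*log(3) - 5*z/2 - 5*sqrt(9 - 4*z^2)/8


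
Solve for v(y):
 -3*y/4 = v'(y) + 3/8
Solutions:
 v(y) = C1 - 3*y^2/8 - 3*y/8


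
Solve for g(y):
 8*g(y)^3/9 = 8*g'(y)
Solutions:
 g(y) = -3*sqrt(2)*sqrt(-1/(C1 + y))/2
 g(y) = 3*sqrt(2)*sqrt(-1/(C1 + y))/2


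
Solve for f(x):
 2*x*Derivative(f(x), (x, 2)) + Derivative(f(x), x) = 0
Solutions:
 f(x) = C1 + C2*sqrt(x)


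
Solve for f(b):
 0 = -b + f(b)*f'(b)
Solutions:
 f(b) = -sqrt(C1 + b^2)
 f(b) = sqrt(C1 + b^2)


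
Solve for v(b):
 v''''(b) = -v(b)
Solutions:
 v(b) = (C1*sin(sqrt(2)*b/2) + C2*cos(sqrt(2)*b/2))*exp(-sqrt(2)*b/2) + (C3*sin(sqrt(2)*b/2) + C4*cos(sqrt(2)*b/2))*exp(sqrt(2)*b/2)


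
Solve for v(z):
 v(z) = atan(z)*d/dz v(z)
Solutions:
 v(z) = C1*exp(Integral(1/atan(z), z))


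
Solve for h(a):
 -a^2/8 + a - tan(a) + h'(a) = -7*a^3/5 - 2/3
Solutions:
 h(a) = C1 - 7*a^4/20 + a^3/24 - a^2/2 - 2*a/3 - log(cos(a))


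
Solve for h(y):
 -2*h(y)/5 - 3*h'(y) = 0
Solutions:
 h(y) = C1*exp(-2*y/15)


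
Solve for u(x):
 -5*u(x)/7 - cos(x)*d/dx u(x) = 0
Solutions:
 u(x) = C1*(sin(x) - 1)^(5/14)/(sin(x) + 1)^(5/14)


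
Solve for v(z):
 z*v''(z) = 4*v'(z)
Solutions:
 v(z) = C1 + C2*z^5


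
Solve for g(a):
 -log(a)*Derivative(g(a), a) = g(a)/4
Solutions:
 g(a) = C1*exp(-li(a)/4)


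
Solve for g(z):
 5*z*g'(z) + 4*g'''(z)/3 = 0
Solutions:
 g(z) = C1 + Integral(C2*airyai(-30^(1/3)*z/2) + C3*airybi(-30^(1/3)*z/2), z)


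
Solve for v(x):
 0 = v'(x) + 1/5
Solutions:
 v(x) = C1 - x/5


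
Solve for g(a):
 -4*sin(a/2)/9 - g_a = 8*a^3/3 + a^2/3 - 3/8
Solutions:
 g(a) = C1 - 2*a^4/3 - a^3/9 + 3*a/8 + 8*cos(a/2)/9


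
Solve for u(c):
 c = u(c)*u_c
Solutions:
 u(c) = -sqrt(C1 + c^2)
 u(c) = sqrt(C1 + c^2)


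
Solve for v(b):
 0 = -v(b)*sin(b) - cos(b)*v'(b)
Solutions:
 v(b) = C1*cos(b)


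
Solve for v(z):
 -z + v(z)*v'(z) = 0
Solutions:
 v(z) = -sqrt(C1 + z^2)
 v(z) = sqrt(C1 + z^2)


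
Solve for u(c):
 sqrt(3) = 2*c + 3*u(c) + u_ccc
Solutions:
 u(c) = C3*exp(-3^(1/3)*c) - 2*c/3 + (C1*sin(3^(5/6)*c/2) + C2*cos(3^(5/6)*c/2))*exp(3^(1/3)*c/2) + sqrt(3)/3


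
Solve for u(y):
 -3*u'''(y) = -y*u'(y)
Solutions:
 u(y) = C1 + Integral(C2*airyai(3^(2/3)*y/3) + C3*airybi(3^(2/3)*y/3), y)


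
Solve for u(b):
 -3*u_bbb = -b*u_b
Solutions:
 u(b) = C1 + Integral(C2*airyai(3^(2/3)*b/3) + C3*airybi(3^(2/3)*b/3), b)


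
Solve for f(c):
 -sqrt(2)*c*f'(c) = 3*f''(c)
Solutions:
 f(c) = C1 + C2*erf(2^(3/4)*sqrt(3)*c/6)


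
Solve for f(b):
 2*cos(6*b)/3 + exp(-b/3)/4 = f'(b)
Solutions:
 f(b) = C1 + sin(6*b)/9 - 3*exp(-b/3)/4


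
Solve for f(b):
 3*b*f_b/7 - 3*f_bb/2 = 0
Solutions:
 f(b) = C1 + C2*erfi(sqrt(7)*b/7)


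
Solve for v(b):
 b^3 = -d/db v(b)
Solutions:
 v(b) = C1 - b^4/4


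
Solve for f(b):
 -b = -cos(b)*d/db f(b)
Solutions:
 f(b) = C1 + Integral(b/cos(b), b)


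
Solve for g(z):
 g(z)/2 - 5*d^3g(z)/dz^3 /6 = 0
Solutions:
 g(z) = C3*exp(3^(1/3)*5^(2/3)*z/5) + (C1*sin(3^(5/6)*5^(2/3)*z/10) + C2*cos(3^(5/6)*5^(2/3)*z/10))*exp(-3^(1/3)*5^(2/3)*z/10)


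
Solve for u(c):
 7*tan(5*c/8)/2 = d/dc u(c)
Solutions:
 u(c) = C1 - 28*log(cos(5*c/8))/5


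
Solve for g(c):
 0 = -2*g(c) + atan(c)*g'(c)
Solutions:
 g(c) = C1*exp(2*Integral(1/atan(c), c))


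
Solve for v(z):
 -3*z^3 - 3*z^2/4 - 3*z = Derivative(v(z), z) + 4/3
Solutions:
 v(z) = C1 - 3*z^4/4 - z^3/4 - 3*z^2/2 - 4*z/3


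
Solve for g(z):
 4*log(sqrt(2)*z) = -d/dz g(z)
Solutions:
 g(z) = C1 - 4*z*log(z) - z*log(4) + 4*z


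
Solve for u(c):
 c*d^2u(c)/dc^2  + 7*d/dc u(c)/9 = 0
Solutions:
 u(c) = C1 + C2*c^(2/9)


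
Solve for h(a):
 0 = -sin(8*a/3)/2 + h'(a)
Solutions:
 h(a) = C1 - 3*cos(8*a/3)/16


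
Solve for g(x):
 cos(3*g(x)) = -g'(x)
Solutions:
 g(x) = -asin((C1 + exp(6*x))/(C1 - exp(6*x)))/3 + pi/3
 g(x) = asin((C1 + exp(6*x))/(C1 - exp(6*x)))/3


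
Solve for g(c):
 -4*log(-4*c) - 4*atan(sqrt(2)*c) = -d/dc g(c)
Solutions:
 g(c) = C1 + 4*c*log(-c) + 4*c*atan(sqrt(2)*c) - 4*c + 8*c*log(2) - sqrt(2)*log(2*c^2 + 1)


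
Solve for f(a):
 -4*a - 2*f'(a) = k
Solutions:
 f(a) = C1 - a^2 - a*k/2


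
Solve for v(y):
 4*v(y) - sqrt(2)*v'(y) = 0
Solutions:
 v(y) = C1*exp(2*sqrt(2)*y)


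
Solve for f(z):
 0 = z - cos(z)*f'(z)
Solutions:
 f(z) = C1 + Integral(z/cos(z), z)


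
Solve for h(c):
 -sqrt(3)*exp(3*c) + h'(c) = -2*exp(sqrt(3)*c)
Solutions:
 h(c) = C1 + sqrt(3)*exp(3*c)/3 - 2*sqrt(3)*exp(sqrt(3)*c)/3


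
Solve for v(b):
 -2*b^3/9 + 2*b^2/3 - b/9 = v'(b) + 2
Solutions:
 v(b) = C1 - b^4/18 + 2*b^3/9 - b^2/18 - 2*b


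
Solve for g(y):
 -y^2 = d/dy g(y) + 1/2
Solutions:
 g(y) = C1 - y^3/3 - y/2


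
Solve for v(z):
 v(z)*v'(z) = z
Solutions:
 v(z) = -sqrt(C1 + z^2)
 v(z) = sqrt(C1 + z^2)


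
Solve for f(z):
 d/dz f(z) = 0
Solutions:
 f(z) = C1


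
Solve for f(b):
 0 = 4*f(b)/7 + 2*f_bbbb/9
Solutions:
 f(b) = (C1*sin(14^(3/4)*sqrt(3)*b/14) + C2*cos(14^(3/4)*sqrt(3)*b/14))*exp(-14^(3/4)*sqrt(3)*b/14) + (C3*sin(14^(3/4)*sqrt(3)*b/14) + C4*cos(14^(3/4)*sqrt(3)*b/14))*exp(14^(3/4)*sqrt(3)*b/14)


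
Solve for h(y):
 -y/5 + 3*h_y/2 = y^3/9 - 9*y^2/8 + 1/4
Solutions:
 h(y) = C1 + y^4/54 - y^3/4 + y^2/15 + y/6


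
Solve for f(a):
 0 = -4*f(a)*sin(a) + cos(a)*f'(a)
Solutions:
 f(a) = C1/cos(a)^4


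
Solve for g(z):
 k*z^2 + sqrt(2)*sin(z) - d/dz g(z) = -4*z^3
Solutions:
 g(z) = C1 + k*z^3/3 + z^4 - sqrt(2)*cos(z)


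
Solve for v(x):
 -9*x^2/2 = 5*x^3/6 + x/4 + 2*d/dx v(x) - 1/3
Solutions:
 v(x) = C1 - 5*x^4/48 - 3*x^3/4 - x^2/16 + x/6


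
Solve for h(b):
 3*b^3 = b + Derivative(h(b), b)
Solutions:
 h(b) = C1 + 3*b^4/4 - b^2/2


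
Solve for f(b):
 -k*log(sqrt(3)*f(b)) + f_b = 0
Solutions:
 Integral(1/(2*log(_y) + log(3)), (_y, f(b))) = C1 + b*k/2


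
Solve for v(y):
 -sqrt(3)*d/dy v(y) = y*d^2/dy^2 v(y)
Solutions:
 v(y) = C1 + C2*y^(1 - sqrt(3))


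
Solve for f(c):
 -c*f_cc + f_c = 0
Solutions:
 f(c) = C1 + C2*c^2


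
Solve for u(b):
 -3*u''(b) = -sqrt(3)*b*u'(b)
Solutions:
 u(b) = C1 + C2*erfi(sqrt(2)*3^(3/4)*b/6)


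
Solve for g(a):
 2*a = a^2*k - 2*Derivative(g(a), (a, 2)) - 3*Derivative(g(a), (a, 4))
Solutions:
 g(a) = C1 + C2*a + C3*sin(sqrt(6)*a/3) + C4*cos(sqrt(6)*a/3) + a^4*k/24 - a^3/6 - 3*a^2*k/4


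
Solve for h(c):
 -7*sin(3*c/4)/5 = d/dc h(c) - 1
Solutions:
 h(c) = C1 + c + 28*cos(3*c/4)/15


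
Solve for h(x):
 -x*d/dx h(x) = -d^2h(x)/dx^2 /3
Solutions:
 h(x) = C1 + C2*erfi(sqrt(6)*x/2)


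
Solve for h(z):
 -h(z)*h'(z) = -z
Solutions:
 h(z) = -sqrt(C1 + z^2)
 h(z) = sqrt(C1 + z^2)


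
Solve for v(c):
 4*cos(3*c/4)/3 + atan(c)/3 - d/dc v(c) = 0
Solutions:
 v(c) = C1 + c*atan(c)/3 - log(c^2 + 1)/6 + 16*sin(3*c/4)/9


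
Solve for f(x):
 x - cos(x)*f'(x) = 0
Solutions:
 f(x) = C1 + Integral(x/cos(x), x)


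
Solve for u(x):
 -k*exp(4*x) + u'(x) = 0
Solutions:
 u(x) = C1 + k*exp(4*x)/4


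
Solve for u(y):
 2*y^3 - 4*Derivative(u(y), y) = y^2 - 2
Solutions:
 u(y) = C1 + y^4/8 - y^3/12 + y/2


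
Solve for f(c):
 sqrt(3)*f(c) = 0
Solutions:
 f(c) = 0


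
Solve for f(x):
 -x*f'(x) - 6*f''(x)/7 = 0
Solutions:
 f(x) = C1 + C2*erf(sqrt(21)*x/6)


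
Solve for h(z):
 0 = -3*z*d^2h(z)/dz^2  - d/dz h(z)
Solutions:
 h(z) = C1 + C2*z^(2/3)


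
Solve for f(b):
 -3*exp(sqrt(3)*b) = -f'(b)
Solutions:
 f(b) = C1 + sqrt(3)*exp(sqrt(3)*b)


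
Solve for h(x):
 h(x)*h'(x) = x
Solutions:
 h(x) = -sqrt(C1 + x^2)
 h(x) = sqrt(C1 + x^2)


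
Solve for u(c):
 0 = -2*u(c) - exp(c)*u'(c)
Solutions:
 u(c) = C1*exp(2*exp(-c))


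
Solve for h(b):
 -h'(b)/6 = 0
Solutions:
 h(b) = C1


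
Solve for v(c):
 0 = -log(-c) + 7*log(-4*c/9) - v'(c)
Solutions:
 v(c) = C1 + 6*c*log(-c) + 2*c*(-7*log(3) - 3 + 7*log(2))


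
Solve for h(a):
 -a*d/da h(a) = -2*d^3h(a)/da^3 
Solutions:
 h(a) = C1 + Integral(C2*airyai(2^(2/3)*a/2) + C3*airybi(2^(2/3)*a/2), a)


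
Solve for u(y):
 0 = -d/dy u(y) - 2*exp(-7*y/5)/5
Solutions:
 u(y) = C1 + 2*exp(-7*y/5)/7


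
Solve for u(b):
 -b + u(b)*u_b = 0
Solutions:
 u(b) = -sqrt(C1 + b^2)
 u(b) = sqrt(C1 + b^2)


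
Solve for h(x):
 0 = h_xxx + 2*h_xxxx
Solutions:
 h(x) = C1 + C2*x + C3*x^2 + C4*exp(-x/2)


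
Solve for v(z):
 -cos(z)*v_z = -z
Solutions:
 v(z) = C1 + Integral(z/cos(z), z)


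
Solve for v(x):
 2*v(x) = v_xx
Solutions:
 v(x) = C1*exp(-sqrt(2)*x) + C2*exp(sqrt(2)*x)


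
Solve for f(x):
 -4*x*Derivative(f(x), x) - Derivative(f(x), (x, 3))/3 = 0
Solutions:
 f(x) = C1 + Integral(C2*airyai(-12^(1/3)*x) + C3*airybi(-12^(1/3)*x), x)


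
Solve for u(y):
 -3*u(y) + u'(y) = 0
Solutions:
 u(y) = C1*exp(3*y)


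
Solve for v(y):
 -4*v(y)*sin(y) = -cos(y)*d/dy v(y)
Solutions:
 v(y) = C1/cos(y)^4


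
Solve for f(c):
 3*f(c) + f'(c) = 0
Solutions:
 f(c) = C1*exp(-3*c)


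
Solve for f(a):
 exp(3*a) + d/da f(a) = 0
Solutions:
 f(a) = C1 - exp(3*a)/3


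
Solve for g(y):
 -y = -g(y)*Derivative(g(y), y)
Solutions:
 g(y) = -sqrt(C1 + y^2)
 g(y) = sqrt(C1 + y^2)


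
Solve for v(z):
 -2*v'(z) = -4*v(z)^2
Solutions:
 v(z) = -1/(C1 + 2*z)


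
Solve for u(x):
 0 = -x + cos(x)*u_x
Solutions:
 u(x) = C1 + Integral(x/cos(x), x)


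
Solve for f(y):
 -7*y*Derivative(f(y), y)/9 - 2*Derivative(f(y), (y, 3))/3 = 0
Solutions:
 f(y) = C1 + Integral(C2*airyai(-6^(2/3)*7^(1/3)*y/6) + C3*airybi(-6^(2/3)*7^(1/3)*y/6), y)


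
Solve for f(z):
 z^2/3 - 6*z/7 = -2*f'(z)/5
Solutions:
 f(z) = C1 - 5*z^3/18 + 15*z^2/14


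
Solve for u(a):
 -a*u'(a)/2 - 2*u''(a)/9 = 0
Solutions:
 u(a) = C1 + C2*erf(3*sqrt(2)*a/4)


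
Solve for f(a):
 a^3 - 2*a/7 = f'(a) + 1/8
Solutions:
 f(a) = C1 + a^4/4 - a^2/7 - a/8


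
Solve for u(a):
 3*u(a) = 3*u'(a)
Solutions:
 u(a) = C1*exp(a)


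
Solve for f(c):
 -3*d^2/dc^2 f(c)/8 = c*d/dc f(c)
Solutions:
 f(c) = C1 + C2*erf(2*sqrt(3)*c/3)


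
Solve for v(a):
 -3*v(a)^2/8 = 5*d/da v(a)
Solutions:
 v(a) = 40/(C1 + 3*a)


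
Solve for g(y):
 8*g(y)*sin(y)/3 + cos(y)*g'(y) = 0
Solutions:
 g(y) = C1*cos(y)^(8/3)


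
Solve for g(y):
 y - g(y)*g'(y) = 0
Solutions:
 g(y) = -sqrt(C1 + y^2)
 g(y) = sqrt(C1 + y^2)


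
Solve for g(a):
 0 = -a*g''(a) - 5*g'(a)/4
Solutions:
 g(a) = C1 + C2/a^(1/4)


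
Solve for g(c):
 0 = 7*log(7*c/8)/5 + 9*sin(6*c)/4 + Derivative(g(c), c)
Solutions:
 g(c) = C1 - 7*c*log(c)/5 - 7*c*log(7)/5 + 7*c/5 + 21*c*log(2)/5 + 3*cos(6*c)/8


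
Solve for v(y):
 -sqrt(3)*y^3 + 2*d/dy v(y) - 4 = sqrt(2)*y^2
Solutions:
 v(y) = C1 + sqrt(3)*y^4/8 + sqrt(2)*y^3/6 + 2*y


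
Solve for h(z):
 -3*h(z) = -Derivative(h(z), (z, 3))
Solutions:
 h(z) = C3*exp(3^(1/3)*z) + (C1*sin(3^(5/6)*z/2) + C2*cos(3^(5/6)*z/2))*exp(-3^(1/3)*z/2)


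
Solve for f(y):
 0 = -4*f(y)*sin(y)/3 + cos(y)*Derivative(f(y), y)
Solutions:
 f(y) = C1/cos(y)^(4/3)


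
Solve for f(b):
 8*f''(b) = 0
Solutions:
 f(b) = C1 + C2*b


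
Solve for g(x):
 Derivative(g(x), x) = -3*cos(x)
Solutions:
 g(x) = C1 - 3*sin(x)


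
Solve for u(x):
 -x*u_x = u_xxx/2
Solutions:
 u(x) = C1 + Integral(C2*airyai(-2^(1/3)*x) + C3*airybi(-2^(1/3)*x), x)


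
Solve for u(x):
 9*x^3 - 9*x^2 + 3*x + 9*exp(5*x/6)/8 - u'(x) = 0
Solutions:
 u(x) = C1 + 9*x^4/4 - 3*x^3 + 3*x^2/2 + 27*exp(5*x/6)/20
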